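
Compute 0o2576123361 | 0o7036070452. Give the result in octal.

0o7576173773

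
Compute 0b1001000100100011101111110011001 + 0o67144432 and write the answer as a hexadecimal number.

0x496ea8b3

0b1001000100100011101111110011001 = 0x4891df99 in hexadecimal.
0o67144432 = 0xdcc91a in hexadecimal.
Add column by column in base 16, right to left:
  9+a = 3 carry 1
  9+1+1 = b
  f+9 = 8 carry 1
  d+c+1 = a carry 1
  1+c+1 = e
  9+d = 6 carry 1
  8+0+1 = 9
  4+0 = 4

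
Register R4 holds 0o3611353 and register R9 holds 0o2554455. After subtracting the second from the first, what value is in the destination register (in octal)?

0o1034676

Subtract column by column in base 8:
  3-5 → 6 (borrow)
  5-5-1 → 7 (borrow)
  3-4-1 → 6 (borrow)
  1-4-1 → 4 (borrow)
  1-5-1 → 3 (borrow)
  6-5-1 → 0
  3-2 → 1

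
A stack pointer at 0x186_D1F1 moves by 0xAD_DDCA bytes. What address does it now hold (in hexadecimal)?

0x234AFBB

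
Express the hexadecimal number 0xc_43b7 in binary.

0b11000100001110110111

Expand each hex digit to 4 bits: c=1100 4=0100 3=0011 b=1011 7=0111.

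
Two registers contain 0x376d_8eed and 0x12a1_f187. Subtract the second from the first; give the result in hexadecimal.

0x24cb9d66

Subtract column by column in base 16:
  d-7 → 6
  e-8 → 6
  e-1 → d
  8-f → 9 (borrow)
  d-1-1 → b
  6-a → c (borrow)
  7-2-1 → 4
  3-1 → 2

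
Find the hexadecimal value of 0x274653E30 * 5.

Multiply each base-16 digit by 5, carrying:
  0×5 = 0 → write 0
  3×5 = 15 → write F
  E×5 = 70 → write 6 carry 4
  3×5+4 = 19 → write 3 carry 1
  5×5+1 = 26 → write A carry 1
  6×5+1 = 31 → write F carry 1
  4×5+1 = 21 → write 5 carry 1
  7×5+1 = 36 → write 4 carry 2
  2×5+2 = 12 → write C

0xC45FA36F0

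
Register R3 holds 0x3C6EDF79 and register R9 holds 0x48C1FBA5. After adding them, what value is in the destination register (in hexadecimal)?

Add column by column in base 16, right to left:
  9+5 = E
  7+A = 1 carry 1
  F+B+1 = B carry 1
  D+F+1 = D carry 1
  E+1+1 = 0 carry 1
  6+C+1 = 3 carry 1
  C+8+1 = 5 carry 1
  3+4+1 = 8

0x8530DB1E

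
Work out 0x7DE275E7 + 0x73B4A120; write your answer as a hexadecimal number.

0xF1971707

Add column by column in base 16, right to left:
  7+0 = 7
  E+2 = 0 carry 1
  5+1+1 = 7
  7+A = 1 carry 1
  2+4+1 = 7
  E+B = 9 carry 1
  D+3+1 = 1 carry 1
  7+7+1 = F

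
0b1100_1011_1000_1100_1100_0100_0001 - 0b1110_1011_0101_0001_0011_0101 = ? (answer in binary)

0b1011110011010111101100001100

Subtract column by column in base 2:
  1-1 → 0
  0-0 → 0
  0-1 → 1 (borrow)
  0-0-1 → 1 (borrow)
  0-1-1 → 0 (borrow)
  0-1-1 → 0 (borrow)
  1-0-1 → 0
  0-0 → 0
  0-1 → 1 (borrow)
  0-0-1 → 1 (borrow)
  1-0-1 → 0
  1-0 → 1
  0-1 → 1 (borrow)
  0-0-1 → 1 (borrow)
  1-1-1 → 1 (borrow)
  1-0-1 → 0
  0-1 → 1 (borrow)
  0-1-1 → 0 (borrow)
  0-0-1 → 1 (borrow)
  1-1-1 → 1 (borrow)
  1-0-1 → 0
  1-1 → 0
  0-1 → 1 (borrow)
  1-1-1 → 1 (borrow)
  0-0-1 → 1 (borrow)
  0-0-1 → 1 (borrow)
  1-0-1 → 0
  1-0 → 1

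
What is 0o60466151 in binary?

0b110000100110110001101001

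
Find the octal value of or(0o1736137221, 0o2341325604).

OR each oct digit independently (no carries):
  1|2=3, 7|3=7, 3|4=7, 6|1=7, 1|3=3, 3|2=3, 7|5=7, 2|6=6, 2|0=2, 1|4=5

0o3777337625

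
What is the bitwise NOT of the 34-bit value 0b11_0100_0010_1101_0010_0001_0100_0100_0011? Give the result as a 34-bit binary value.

0b0010111101001011011110101110111100

Invert each bit: 1101000010110100100001010001000011 → 0010111101001011011110101110111100.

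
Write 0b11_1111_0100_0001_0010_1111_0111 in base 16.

0x3F412F7

Group the bits into nibbles: 0011 1111 0100 0001 0010 1111 0111 → 3F412F7.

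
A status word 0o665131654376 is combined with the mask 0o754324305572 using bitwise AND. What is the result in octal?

0o644120204172

AND each oct digit independently (no carries):
  6&7=6, 6&5=4, 5&4=4, 1&3=1, 3&2=2, 1&4=0, 6&3=2, 5&0=0, 4&5=4, 3&5=1, 7&7=7, 6&2=2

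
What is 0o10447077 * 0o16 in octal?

0o170043562

Multiply each base-8 digit by 14, carrying:
  7×14 = 98 → write 2 carry 12
  7×14+12 = 110 → write 6 carry 13
  0×14+13 = 13 → write 5 carry 1
  7×14+1 = 99 → write 3 carry 12
  4×14+12 = 68 → write 4 carry 8
  4×14+8 = 64 → write 0 carry 8
  0×14+8 = 8 → write 0 carry 1
  1×14+1 = 15 → write 7 carry 1
  remaining carry: 1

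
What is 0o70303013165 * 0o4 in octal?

0o341414054724

Multiply each base-8 digit by 4, carrying:
  5×4 = 20 → write 4 carry 2
  6×4+2 = 26 → write 2 carry 3
  1×4+3 = 7 → write 7
  3×4 = 12 → write 4 carry 1
  1×4+1 = 5 → write 5
  0×4 = 0 → write 0
  3×4 = 12 → write 4 carry 1
  0×4+1 = 1 → write 1
  3×4 = 12 → write 4 carry 1
  0×4+1 = 1 → write 1
  7×4 = 28 → write 4 carry 3
  remaining carry: 3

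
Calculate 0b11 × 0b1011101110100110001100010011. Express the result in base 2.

0b100011001011110010100100111001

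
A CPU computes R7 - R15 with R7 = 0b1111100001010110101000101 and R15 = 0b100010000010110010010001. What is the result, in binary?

0b1011010001000000010110100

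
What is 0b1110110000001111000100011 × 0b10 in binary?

0b11101100000011110001000110

Multiply each base-2 digit by 2, carrying:
  1×2 = 2 → write 0 carry 1
  1×2+1 = 3 → write 1 carry 1
  0×2+1 = 1 → write 1
  0×2 = 0 → write 0
  0×2 = 0 → write 0
  1×2 = 2 → write 0 carry 1
  0×2+1 = 1 → write 1
  0×2 = 0 → write 0
  0×2 = 0 → write 0
  1×2 = 2 → write 0 carry 1
  1×2+1 = 3 → write 1 carry 1
  1×2+1 = 3 → write 1 carry 1
  1×2+1 = 3 → write 1 carry 1
  0×2+1 = 1 → write 1
  0×2 = 0 → write 0
  0×2 = 0 → write 0
  0×2 = 0 → write 0
  0×2 = 0 → write 0
  0×2 = 0 → write 0
  1×2 = 2 → write 0 carry 1
  1×2+1 = 3 → write 1 carry 1
  0×2+1 = 1 → write 1
  1×2 = 2 → write 0 carry 1
  1×2+1 = 3 → write 1 carry 1
  1×2+1 = 3 → write 1 carry 1
  remaining carry: 1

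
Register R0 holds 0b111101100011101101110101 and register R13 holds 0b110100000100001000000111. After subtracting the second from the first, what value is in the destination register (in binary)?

Subtract column by column in base 2:
  1-1 → 0
  0-1 → 1 (borrow)
  1-1-1 → 1 (borrow)
  0-0-1 → 1 (borrow)
  1-0-1 → 0
  1-0 → 1
  1-0 → 1
  0-0 → 0
  1-0 → 1
  1-1 → 0
  0-0 → 0
  1-0 → 1
  1-0 → 1
  1-0 → 1
  0-1 → 1 (borrow)
  0-0-1 → 1 (borrow)
  0-0-1 → 1 (borrow)
  1-0-1 → 0
  1-0 → 1
  0-0 → 0
  1-1 → 0
  1-0 → 1
  1-1 → 0
  1-1 → 0

0b1001011111100101101110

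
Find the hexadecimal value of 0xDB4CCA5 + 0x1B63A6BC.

Add column by column in base 16, right to left:
  5+C = 1 carry 1
  A+B+1 = 6 carry 1
  C+6+1 = 3 carry 1
  C+A+1 = 7 carry 1
  4+3+1 = 8
  B+6 = 1 carry 1
  D+B+1 = 9 carry 1
  0+1+1 = 2

0x29187361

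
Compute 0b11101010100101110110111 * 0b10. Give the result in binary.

0b111010101001011101101110

Multiply each base-2 digit by 2, carrying:
  1×2 = 2 → write 0 carry 1
  1×2+1 = 3 → write 1 carry 1
  1×2+1 = 3 → write 1 carry 1
  0×2+1 = 1 → write 1
  1×2 = 2 → write 0 carry 1
  1×2+1 = 3 → write 1 carry 1
  0×2+1 = 1 → write 1
  1×2 = 2 → write 0 carry 1
  1×2+1 = 3 → write 1 carry 1
  1×2+1 = 3 → write 1 carry 1
  0×2+1 = 1 → write 1
  1×2 = 2 → write 0 carry 1
  0×2+1 = 1 → write 1
  0×2 = 0 → write 0
  1×2 = 2 → write 0 carry 1
  0×2+1 = 1 → write 1
  1×2 = 2 → write 0 carry 1
  0×2+1 = 1 → write 1
  1×2 = 2 → write 0 carry 1
  0×2+1 = 1 → write 1
  1×2 = 2 → write 0 carry 1
  1×2+1 = 3 → write 1 carry 1
  1×2+1 = 3 → write 1 carry 1
  remaining carry: 1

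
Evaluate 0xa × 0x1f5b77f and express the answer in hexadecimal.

Multiply each base-16 digit by 10, carrying:
  f×10 = 150 → write 6 carry 9
  7×10+9 = 79 → write f carry 4
  7×10+4 = 74 → write a carry 4
  b×10+4 = 114 → write 2 carry 7
  5×10+7 = 57 → write 9 carry 3
  f×10+3 = 153 → write 9 carry 9
  1×10+9 = 19 → write 3 carry 1
  remaining carry: 1

0x13992af6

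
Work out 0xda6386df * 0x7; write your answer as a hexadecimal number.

0x5f8b8b019

Multiply each base-16 digit by 7, carrying:
  f×7 = 105 → write 9 carry 6
  d×7+6 = 97 → write 1 carry 6
  6×7+6 = 48 → write 0 carry 3
  8×7+3 = 59 → write b carry 3
  3×7+3 = 24 → write 8 carry 1
  6×7+1 = 43 → write b carry 2
  a×7+2 = 72 → write 8 carry 4
  d×7+4 = 95 → write f carry 5
  remaining carry: 5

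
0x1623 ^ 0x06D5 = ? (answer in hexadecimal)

0x10F6

XOR each hex digit independently (no carries):
  1^0=1, 6^6=0, 2^D=F, 3^5=6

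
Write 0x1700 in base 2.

Expand each hex digit to 4 bits: 1=0001 7=0111 0=0000 0=0000.

0b1011100000000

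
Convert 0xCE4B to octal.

Expand each hex digit to 4 bits: C=1100 E=1110 4=0100 B=1011.
Group the bits in threes: 001 100 111 001 001 011 → 147113.

0o147113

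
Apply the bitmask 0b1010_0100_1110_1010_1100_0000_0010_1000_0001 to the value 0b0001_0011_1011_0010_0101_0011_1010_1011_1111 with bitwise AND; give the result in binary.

0b000000001010001001000000001010000001

AND bit by bit (1 only where both bits are 1):
  000100111011001001010011101010111111
& 101001001110101011000000001010000001
= 000000001010001001000000001010000001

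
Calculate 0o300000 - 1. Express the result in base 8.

0o277777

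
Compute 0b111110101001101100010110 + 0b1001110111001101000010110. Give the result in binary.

Add column by column in base 2, right to left:
  0+0 = 0
  1+1 = 0 carry 1
  1+1+1 = 1 carry 1
  0+0+1 = 1
  1+1 = 0 carry 1
  0+0+1 = 1
  0+0 = 0
  0+0 = 0
  1+0 = 1
  1+1 = 0 carry 1
  0+0+1 = 1
  1+1 = 0 carry 1
  1+1+1 = 1 carry 1
  0+0+1 = 1
  0+0 = 0
  1+1 = 0 carry 1
  0+1+1 = 0 carry 1
  1+1+1 = 1 carry 1
  0+0+1 = 1
  1+1 = 0 carry 1
  1+1+1 = 1 carry 1
  1+1+1 = 1 carry 1
  1+0+1 = 0 carry 1
  1+0+1 = 0 carry 1
  0+1+1 = 0 carry 1
  final carry 1

0b10001101100011010100101100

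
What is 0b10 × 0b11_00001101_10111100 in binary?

0b1100001101101111000

Multiply each base-2 digit by 2, carrying:
  0×2 = 0 → write 0
  0×2 = 0 → write 0
  1×2 = 2 → write 0 carry 1
  1×2+1 = 3 → write 1 carry 1
  1×2+1 = 3 → write 1 carry 1
  1×2+1 = 3 → write 1 carry 1
  0×2+1 = 1 → write 1
  1×2 = 2 → write 0 carry 1
  1×2+1 = 3 → write 1 carry 1
  0×2+1 = 1 → write 1
  1×2 = 2 → write 0 carry 1
  1×2+1 = 3 → write 1 carry 1
  0×2+1 = 1 → write 1
  0×2 = 0 → write 0
  0×2 = 0 → write 0
  0×2 = 0 → write 0
  1×2 = 2 → write 0 carry 1
  1×2+1 = 3 → write 1 carry 1
  remaining carry: 1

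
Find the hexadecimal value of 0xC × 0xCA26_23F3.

Multiply each base-16 digit by 12, carrying:
  3×12 = 36 → write 4 carry 2
  F×12+2 = 182 → write 6 carry 11
  3×12+11 = 47 → write F carry 2
  2×12+2 = 26 → write A carry 1
  6×12+1 = 73 → write 9 carry 4
  2×12+4 = 28 → write C carry 1
  A×12+1 = 121 → write 9 carry 7
  C×12+7 = 151 → write 7 carry 9
  remaining carry: 9

0x979C9AF64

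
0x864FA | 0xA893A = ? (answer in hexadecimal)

OR each hex digit independently (no carries):
  8|A=A, 6|8=E, 4|9=D, F|3=F, A|A=A

0xAEDFA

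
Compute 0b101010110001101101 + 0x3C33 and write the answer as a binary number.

0b101110100010100000

0x3C33 = 0b11110000110011 in binary.
Add column by column in base 2, right to left:
  1+1 = 0 carry 1
  0+1+1 = 0 carry 1
  1+0+1 = 0 carry 1
  1+0+1 = 0 carry 1
  0+1+1 = 0 carry 1
  1+1+1 = 1 carry 1
  1+0+1 = 0 carry 1
  0+0+1 = 1
  0+0 = 0
  0+0 = 0
  1+1 = 0 carry 1
  1+1+1 = 1 carry 1
  0+1+1 = 0 carry 1
  1+1+1 = 1 carry 1
  0+0+1 = 1
  1+0 = 1
  0+0 = 0
  1+0 = 1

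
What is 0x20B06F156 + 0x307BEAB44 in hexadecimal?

Add column by column in base 16, right to left:
  6+4 = A
  5+4 = 9
  1+B = C
  F+A = 9 carry 1
  6+E+1 = 5 carry 1
  0+B+1 = C
  B+7 = 2 carry 1
  0+0+1 = 1
  2+3 = 5

0x512C59C9A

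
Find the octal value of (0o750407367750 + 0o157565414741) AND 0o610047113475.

Add column by column in base 8, right to left:
  0+1 = 1
  5+4 = 1 carry 1
  7+7+1 = 7 carry 1
  7+4+1 = 4 carry 1
  6+1+1 = 0 carry 1
  3+4+1 = 0 carry 1
  7+5+1 = 5 carry 1
  0+6+1 = 7
  4+5 = 1 carry 1
  0+7+1 = 0 carry 1
  5+5+1 = 3 carry 1
  7+1+1 = 1 carry 1
  final carry 1
Sum = 0o1130175004711; now AND with 0o610047113475:
  1&0=0, 1&6=0, 3&1=1, 0&0=0, 1&0=0, 7&4=4, 5&7=5, 0&1=0, 0&1=0, 4&3=0, 7&4=4, 1&7=1, 1&5=1

0o10045000411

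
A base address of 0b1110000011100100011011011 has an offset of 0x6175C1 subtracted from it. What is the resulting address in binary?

0b1011000000101001100011010

0x6175C1 = 0b11000010111010111000001 in binary.
Subtract column by column in base 2:
  1-1 → 0
  1-0 → 1
  0-0 → 0
  1-0 → 1
  1-0 → 1
  0-0 → 0
  1-1 → 0
  1-1 → 0
  0-1 → 1 (borrow)
  0-0-1 → 1 (borrow)
  0-1-1 → 0 (borrow)
  1-0-1 → 0
  0-1 → 1 (borrow)
  0-1-1 → 0 (borrow)
  1-1-1 → 1 (borrow)
  1-0-1 → 0
  1-1 → 0
  0-0 → 0
  0-0 → 0
  0-0 → 0
  0-0 → 0
  0-1 → 1 (borrow)
  1-1-1 → 1 (borrow)
  1-0-1 → 0
  1-0 → 1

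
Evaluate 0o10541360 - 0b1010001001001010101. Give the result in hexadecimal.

0x1DB09B

0o10541360 = 0x22C2F0 in hexadecimal.
0b1010001001001010101 = 0x51255 in hexadecimal.
Subtract column by column in base 16:
  0-5 → B (borrow)
  F-5-1 → 9
  2-2 → 0
  C-1 → B
  2-5 → D (borrow)
  2-0-1 → 1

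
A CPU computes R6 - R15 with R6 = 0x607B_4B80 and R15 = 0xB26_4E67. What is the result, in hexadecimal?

Subtract column by column in base 16:
  0-7 → 9 (borrow)
  8-6-1 → 1
  B-E → D (borrow)
  4-4-1 → F (borrow)
  B-6-1 → 4
  7-2 → 5
  0-B → 5 (borrow)
  6-0-1 → 5

0x5554FD19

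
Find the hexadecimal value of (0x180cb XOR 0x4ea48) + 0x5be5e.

First 0x180cb XOR 0x4ea48 = 0x56a83.
Add column by column in base 16, right to left:
  3+e = 1 carry 1
  8+5+1 = e
  a+e = 8 carry 1
  6+b+1 = 2 carry 1
  5+5+1 = b

0xb28e1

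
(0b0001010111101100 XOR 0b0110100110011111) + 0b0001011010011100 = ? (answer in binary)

First 0b0001010111101100 XOR 0b0110100110011111 = 0b0111110001110011.
Add column by column in base 2, right to left:
  1+0 = 1
  1+0 = 1
  0+1 = 1
  0+1 = 1
  1+1 = 0 carry 1
  1+0+1 = 0 carry 1
  1+0+1 = 0 carry 1
  0+1+1 = 0 carry 1
  0+0+1 = 1
  0+1 = 1
  1+1 = 0 carry 1
  1+0+1 = 0 carry 1
  1+1+1 = 1 carry 1
  1+0+1 = 0 carry 1
  1+0+1 = 0 carry 1
  final carry 1

0b1001001100001111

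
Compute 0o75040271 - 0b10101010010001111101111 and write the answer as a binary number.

0b100111110001110011001010

0o75040271 = 0b111101000100000010111001 in binary.
Subtract column by column in base 2:
  1-1 → 0
  0-1 → 1 (borrow)
  0-1-1 → 0 (borrow)
  1-1-1 → 1 (borrow)
  1-0-1 → 0
  1-1 → 0
  0-1 → 1 (borrow)
  1-1-1 → 1 (borrow)
  0-1-1 → 0 (borrow)
  0-1-1 → 0 (borrow)
  0-0-1 → 1 (borrow)
  0-0-1 → 1 (borrow)
  0-0-1 → 1 (borrow)
  0-1-1 → 0 (borrow)
  1-0-1 → 0
  0-0 → 0
  0-1 → 1 (borrow)
  0-0-1 → 1 (borrow)
  1-1-1 → 1 (borrow)
  0-0-1 → 1 (borrow)
  1-1-1 → 1 (borrow)
  1-0-1 → 0
  1-1 → 0
  1-0 → 1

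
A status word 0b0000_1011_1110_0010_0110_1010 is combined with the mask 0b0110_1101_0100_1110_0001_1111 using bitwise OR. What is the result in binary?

0b011011111110111001111111

OR bit by bit (1 where either bit is 1):
  000010111110001001101010
| 011011010100111000011111
= 011011111110111001111111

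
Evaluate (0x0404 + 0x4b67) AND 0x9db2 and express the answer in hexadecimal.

0xd22

Add column by column in base 16, right to left:
  4+7 = b
  0+6 = 6
  4+b = f
  0+4 = 4
Sum = 0x4f6b; now AND with 0x9db2:
  4&9=0, f&d=d, 6&b=2, b&2=2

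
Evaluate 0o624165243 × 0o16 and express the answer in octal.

0o13033152352

Multiply each base-8 digit by 14, carrying:
  3×14 = 42 → write 2 carry 5
  4×14+5 = 61 → write 5 carry 7
  2×14+7 = 35 → write 3 carry 4
  5×14+4 = 74 → write 2 carry 9
  6×14+9 = 93 → write 5 carry 11
  1×14+11 = 25 → write 1 carry 3
  4×14+3 = 59 → write 3 carry 7
  2×14+7 = 35 → write 3 carry 4
  6×14+4 = 88 → write 0 carry 11
  remaining carry: 13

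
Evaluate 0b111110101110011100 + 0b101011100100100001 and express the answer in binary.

Add column by column in base 2, right to left:
  0+1 = 1
  0+0 = 0
  1+0 = 1
  1+0 = 1
  1+0 = 1
  0+1 = 1
  0+0 = 0
  1+0 = 1
  1+1 = 0 carry 1
  1+0+1 = 0 carry 1
  0+0+1 = 1
  1+1 = 0 carry 1
  0+1+1 = 0 carry 1
  1+1+1 = 1 carry 1
  1+0+1 = 0 carry 1
  1+1+1 = 1 carry 1
  1+0+1 = 0 carry 1
  1+1+1 = 1 carry 1
  final carry 1

0b1101010010010111101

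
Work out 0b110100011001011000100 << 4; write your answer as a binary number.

0b1101000110010110001000000

Left shift by 4: append 4 zero bits.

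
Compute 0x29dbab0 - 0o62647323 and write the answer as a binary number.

0b1110100100110101111011101

0x29dbab0 = 0b10100111011011101010110000 in binary.
0o62647323 = 0b110010110100111011010011 in binary.
Subtract column by column in base 2:
  0-1 → 1 (borrow)
  0-1-1 → 0 (borrow)
  0-0-1 → 1 (borrow)
  0-0-1 → 1 (borrow)
  1-1-1 → 1 (borrow)
  1-0-1 → 0
  0-1 → 1 (borrow)
  1-1-1 → 1 (borrow)
  0-0-1 → 1 (borrow)
  1-1-1 → 1 (borrow)
  0-1-1 → 0 (borrow)
  1-1-1 → 1 (borrow)
  1-0-1 → 0
  1-0 → 1
  0-1 → 1 (borrow)
  1-0-1 → 0
  1-1 → 0
  0-1 → 1 (borrow)
  1-0-1 → 0
  1-1 → 0
  1-0 → 1
  0-0 → 0
  0-1 → 1 (borrow)
  1-1-1 → 1 (borrow)
  0-0-1 → 1 (borrow)
  1-0-1 → 0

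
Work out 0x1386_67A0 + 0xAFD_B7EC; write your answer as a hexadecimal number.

0x1E841F8C

Add column by column in base 16, right to left:
  0+C = C
  A+E = 8 carry 1
  7+7+1 = F
  6+B = 1 carry 1
  6+D+1 = 4 carry 1
  8+F+1 = 8 carry 1
  3+A+1 = E
  1+0 = 1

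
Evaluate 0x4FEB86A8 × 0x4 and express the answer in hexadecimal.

Multiply each base-16 digit by 4, carrying:
  8×4 = 32 → write 0 carry 2
  A×4+2 = 42 → write A carry 2
  6×4+2 = 26 → write A carry 1
  8×4+1 = 33 → write 1 carry 2
  B×4+2 = 46 → write E carry 2
  E×4+2 = 58 → write A carry 3
  F×4+3 = 63 → write F carry 3
  4×4+3 = 19 → write 3 carry 1
  remaining carry: 1

0x13FAE1AA0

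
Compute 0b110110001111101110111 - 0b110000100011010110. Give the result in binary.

Subtract column by column in base 2:
  1-0 → 1
  1-1 → 0
  1-1 → 0
  0-0 → 0
  1-1 → 0
  1-0 → 1
  1-1 → 0
  0-1 → 1 (borrow)
  1-0-1 → 0
  1-0 → 1
  1-0 → 1
  1-1 → 0
  1-0 → 1
  0-0 → 0
  0-0 → 0
  0-0 → 0
  1-1 → 0
  1-1 → 0
  0-0 → 0
  1-0 → 1
  1-0 → 1

0b110000001011010100001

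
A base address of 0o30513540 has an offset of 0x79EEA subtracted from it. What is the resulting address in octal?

0x79EEA = 0o1717352 in octal.
Subtract column by column in base 8:
  0-2 → 6 (borrow)
  4-5-1 → 6 (borrow)
  5-3-1 → 1
  3-7 → 4 (borrow)
  1-1-1 → 7 (borrow)
  5-7-1 → 5 (borrow)
  0-1-1 → 6 (borrow)
  3-0-1 → 2

0o26574166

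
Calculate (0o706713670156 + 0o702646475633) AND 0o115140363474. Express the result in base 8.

0o11140362010

Add column by column in base 8, right to left:
  6+3 = 1 carry 1
  5+3+1 = 1 carry 1
  1+6+1 = 0 carry 1
  0+5+1 = 6
  7+7 = 6 carry 1
  6+4+1 = 3 carry 1
  3+6+1 = 2 carry 1
  1+4+1 = 6
  7+6 = 5 carry 1
  6+2+1 = 1 carry 1
  0+0+1 = 1
  7+7 = 6 carry 1
  final carry 1
Sum = 0o1611562366011; now AND with 0o115140363474:
  1&0=0, 6&1=0, 1&1=1, 1&5=1, 5&1=1, 6&4=4, 2&0=0, 3&3=3, 6&6=6, 6&3=2, 0&4=0, 1&7=1, 1&4=0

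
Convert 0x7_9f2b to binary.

0b1111001111100101011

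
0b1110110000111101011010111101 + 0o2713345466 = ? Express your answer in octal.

0o4574320763

0b1110110000111101011010111101 = 0o1660753275 in octal.
Add column by column in base 8, right to left:
  5+6 = 3 carry 1
  7+6+1 = 6 carry 1
  2+4+1 = 7
  3+5 = 0 carry 1
  5+4+1 = 2 carry 1
  7+3+1 = 3 carry 1
  0+3+1 = 4
  6+1 = 7
  6+7 = 5 carry 1
  1+2+1 = 4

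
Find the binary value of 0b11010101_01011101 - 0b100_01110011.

0b1101000011101010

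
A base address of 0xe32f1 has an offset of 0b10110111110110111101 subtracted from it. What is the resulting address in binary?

0b101011010100110100

0xe32f1 = 0b11100011001011110001 in binary.
Subtract column by column in base 2:
  1-1 → 0
  0-0 → 0
  0-1 → 1 (borrow)
  0-1-1 → 0 (borrow)
  1-1-1 → 1 (borrow)
  1-1-1 → 1 (borrow)
  1-0-1 → 0
  1-1 → 0
  0-1 → 1 (borrow)
  1-0-1 → 0
  0-1 → 1 (borrow)
  0-1-1 → 0 (borrow)
  1-1-1 → 1 (borrow)
  1-1-1 → 1 (borrow)
  0-1-1 → 0 (borrow)
  0-0-1 → 1 (borrow)
  0-1-1 → 0 (borrow)
  1-1-1 → 1 (borrow)
  1-0-1 → 0
  1-1 → 0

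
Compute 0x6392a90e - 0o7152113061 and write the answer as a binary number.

0b101001111010100001001011011101

0x6392a90e = 0b1100011100100101010100100001110 in binary.
0o7152113061 = 0b111001101010001001011000110001 in binary.
Subtract column by column in base 2:
  0-1 → 1 (borrow)
  1-0-1 → 0
  1-0 → 1
  1-0 → 1
  0-1 → 1 (borrow)
  0-1-1 → 0 (borrow)
  0-0-1 → 1 (borrow)
  0-0-1 → 1 (borrow)
  1-0-1 → 0
  0-1 → 1 (borrow)
  0-1-1 → 0 (borrow)
  1-0-1 → 0
  0-1 → 1 (borrow)
  1-0-1 → 0
  0-0 → 0
  1-1 → 0
  0-0 → 0
  1-0 → 1
  0-0 → 0
  0-1 → 1 (borrow)
  1-0-1 → 0
  0-1 → 1 (borrow)
  0-0-1 → 1 (borrow)
  1-1-1 → 1 (borrow)
  1-1-1 → 1 (borrow)
  1-0-1 → 0
  0-0 → 0
  0-1 → 1 (borrow)
  0-1-1 → 0 (borrow)
  1-1-1 → 1 (borrow)
  1-0-1 → 0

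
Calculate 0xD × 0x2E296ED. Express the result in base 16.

0x2581AA09

Multiply each base-16 digit by 13, carrying:
  D×13 = 169 → write 9 carry 10
  E×13+10 = 192 → write 0 carry 12
  6×13+12 = 90 → write A carry 5
  9×13+5 = 122 → write A carry 7
  2×13+7 = 33 → write 1 carry 2
  E×13+2 = 184 → write 8 carry 11
  2×13+11 = 37 → write 5 carry 2
  remaining carry: 2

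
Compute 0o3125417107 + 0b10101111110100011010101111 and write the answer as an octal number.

0b10101111110100011010101111 = 0o257643257 in octal.
Add column by column in base 8, right to left:
  7+7 = 6 carry 1
  0+5+1 = 6
  1+2 = 3
  7+3 = 2 carry 1
  1+4+1 = 6
  4+6 = 2 carry 1
  5+7+1 = 5 carry 1
  2+5+1 = 0 carry 1
  1+2+1 = 4
  3+0 = 3

0o3405262366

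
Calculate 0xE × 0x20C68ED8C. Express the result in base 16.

0x1CADBCFDA8

Multiply each base-16 digit by 14, carrying:
  C×14 = 168 → write 8 carry 10
  8×14+10 = 122 → write A carry 7
  D×14+7 = 189 → write D carry 11
  E×14+11 = 207 → write F carry 12
  8×14+12 = 124 → write C carry 7
  6×14+7 = 91 → write B carry 5
  C×14+5 = 173 → write D carry 10
  0×14+10 = 10 → write A
  2×14 = 28 → write C carry 1
  remaining carry: 1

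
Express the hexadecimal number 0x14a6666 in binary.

Expand each hex digit to 4 bits: 1=0001 4=0100 a=1010 6=0110 6=0110 6=0110 6=0110.

0b1010010100110011001100110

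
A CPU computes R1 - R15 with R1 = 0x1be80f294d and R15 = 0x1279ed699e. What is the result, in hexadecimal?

0x96e21bfaf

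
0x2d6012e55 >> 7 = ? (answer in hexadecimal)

7 bits is not a whole number of base-16 digits; in binary: 1011010110000000010010111001010101 >> 7 = 101101011000000001001011100.

0x5ac025c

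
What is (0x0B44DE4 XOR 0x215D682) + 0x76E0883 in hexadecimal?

0xA0FA3E9

First 0x0B44DE4 XOR 0x215D682 = 0x2A19B66.
Add column by column in base 16, right to left:
  6+3 = 9
  6+8 = E
  B+8 = 3 carry 1
  9+0+1 = A
  1+E = F
  A+6 = 0 carry 1
  2+7+1 = A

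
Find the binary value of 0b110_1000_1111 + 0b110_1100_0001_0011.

0b111001010100010

Add column by column in base 2, right to left:
  1+1 = 0 carry 1
  1+1+1 = 1 carry 1
  1+0+1 = 0 carry 1
  1+0+1 = 0 carry 1
  0+1+1 = 0 carry 1
  0+0+1 = 1
  0+0 = 0
  1+0 = 1
  0+0 = 0
  1+0 = 1
  1+1 = 0 carry 1
  0+1+1 = 0 carry 1
  0+0+1 = 1
  0+1 = 1
  0+1 = 1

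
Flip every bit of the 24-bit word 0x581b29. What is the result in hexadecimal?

0xa7e4d6

Each hex digit d becomes f−d:
  5→a, 8→7, 1→e, b→4, 2→d, 9→6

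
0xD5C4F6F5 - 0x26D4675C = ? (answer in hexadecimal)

Subtract column by column in base 16:
  5-C → 9 (borrow)
  F-5-1 → 9
  6-7 → F (borrow)
  F-6-1 → 8
  4-4 → 0
  C-D → F (borrow)
  5-6-1 → E (borrow)
  D-2-1 → A

0xAEF08F99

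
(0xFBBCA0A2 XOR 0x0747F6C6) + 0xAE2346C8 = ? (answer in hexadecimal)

0x1AB1E9D2C

First 0xFBBCA0A2 XOR 0x0747F6C6 = 0xFCFB5664.
Add column by column in base 16, right to left:
  4+8 = C
  6+C = 2 carry 1
  6+6+1 = D
  5+4 = 9
  B+3 = E
  F+2 = 1 carry 1
  C+E+1 = B carry 1
  F+A+1 = A carry 1
  final carry 1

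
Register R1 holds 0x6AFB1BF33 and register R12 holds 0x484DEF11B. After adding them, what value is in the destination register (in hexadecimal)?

0xB3490B04E

Add column by column in base 16, right to left:
  3+B = E
  3+1 = 4
  F+1 = 0 carry 1
  B+F+1 = B carry 1
  1+E+1 = 0 carry 1
  B+D+1 = 9 carry 1
  F+4+1 = 4 carry 1
  A+8+1 = 3 carry 1
  6+4+1 = B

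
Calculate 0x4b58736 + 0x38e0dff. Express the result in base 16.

0x8439535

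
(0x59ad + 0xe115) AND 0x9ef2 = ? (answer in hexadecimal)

0x1ac2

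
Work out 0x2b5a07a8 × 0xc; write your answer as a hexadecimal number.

0x208385be0

Multiply each base-16 digit by 12, carrying:
  8×12 = 96 → write 0 carry 6
  a×12+6 = 126 → write e carry 7
  7×12+7 = 91 → write b carry 5
  0×12+5 = 5 → write 5
  a×12 = 120 → write 8 carry 7
  5×12+7 = 67 → write 3 carry 4
  b×12+4 = 136 → write 8 carry 8
  2×12+8 = 32 → write 0 carry 2
  remaining carry: 2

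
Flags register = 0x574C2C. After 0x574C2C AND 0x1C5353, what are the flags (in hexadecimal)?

0x144000

AND each hex digit independently (no carries):
  5&1=1, 7&C=4, 4&5=4, C&3=0, 2&5=0, C&3=0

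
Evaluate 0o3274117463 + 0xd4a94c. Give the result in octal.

0o3361244177

0xd4a94c = 0o65124514 in octal.
Add column by column in base 8, right to left:
  3+4 = 7
  6+1 = 7
  4+5 = 1 carry 1
  7+4+1 = 4 carry 1
  1+2+1 = 4
  1+1 = 2
  4+5 = 1 carry 1
  7+6+1 = 6 carry 1
  2+0+1 = 3
  3+0 = 3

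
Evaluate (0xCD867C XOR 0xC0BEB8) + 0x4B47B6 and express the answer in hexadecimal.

0x58807A

First 0xCD867C XOR 0xC0BEB8 = 0x0D38C4.
Add column by column in base 16, right to left:
  4+6 = A
  C+B = 7 carry 1
  8+7+1 = 0 carry 1
  3+4+1 = 8
  D+B = 8 carry 1
  0+4+1 = 5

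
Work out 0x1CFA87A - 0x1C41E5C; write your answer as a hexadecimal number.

Subtract column by column in base 16:
  A-C → E (borrow)
  7-5-1 → 1
  8-E → A (borrow)
  A-1-1 → 8
  F-4 → B
  C-C → 0
  1-1 → 0

0xB8A1E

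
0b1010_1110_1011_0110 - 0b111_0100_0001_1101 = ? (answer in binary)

Subtract column by column in base 2:
  0-1 → 1 (borrow)
  1-0-1 → 0
  1-1 → 0
  0-1 → 1 (borrow)
  1-1-1 → 1 (borrow)
  1-0-1 → 0
  0-0 → 0
  1-0 → 1
  0-0 → 0
  1-0 → 1
  1-1 → 0
  1-0 → 1
  0-1 → 1 (borrow)
  1-1-1 → 1 (borrow)
  0-1-1 → 0 (borrow)
  1-0-1 → 0

0b11101010011001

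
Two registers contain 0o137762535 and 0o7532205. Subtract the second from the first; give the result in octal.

0o130230330

Subtract column by column in base 8:
  5-5 → 0
  3-0 → 3
  5-2 → 3
  2-2 → 0
  6-3 → 3
  7-5 → 2
  7-7 → 0
  3-0 → 3
  1-0 → 1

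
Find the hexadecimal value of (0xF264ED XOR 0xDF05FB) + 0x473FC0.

0x74A0D6

First 0xF264ED XOR 0xDF05FB = 0x2D6116.
Add column by column in base 16, right to left:
  6+0 = 6
  1+C = D
  1+F = 0 carry 1
  6+3+1 = A
  D+7 = 4 carry 1
  2+4+1 = 7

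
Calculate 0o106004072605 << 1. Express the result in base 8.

1 bits is not a whole number of base-8 digits; in binary: 1000110000000100000111010110000101 << 1 = 10001100000001000001110101100001010.

0o214010165412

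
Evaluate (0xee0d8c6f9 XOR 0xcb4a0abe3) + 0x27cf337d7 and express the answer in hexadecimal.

First 0xee0d8c6f9 XOR 0xcb4a0abe3 = 0x254786d1a.
Add column by column in base 16, right to left:
  a+7 = 1 carry 1
  1+d+1 = f
  d+7 = 4 carry 1
  6+3+1 = a
  8+3 = b
  7+f = 6 carry 1
  4+c+1 = 1 carry 1
  5+7+1 = d
  2+2 = 4

0x4d16ba4f1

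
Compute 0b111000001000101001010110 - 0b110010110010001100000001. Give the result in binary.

Subtract column by column in base 2:
  0-1 → 1 (borrow)
  1-0-1 → 0
  1-0 → 1
  0-0 → 0
  1-0 → 1
  0-0 → 0
  1-0 → 1
  0-0 → 0
  0-1 → 1 (borrow)
  1-1-1 → 1 (borrow)
  0-0-1 → 1 (borrow)
  1-0-1 → 0
  0-0 → 0
  0-1 → 1 (borrow)
  0-0-1 → 1 (borrow)
  1-0-1 → 0
  0-1 → 1 (borrow)
  0-1-1 → 0 (borrow)
  0-0-1 → 1 (borrow)
  0-1-1 → 0 (borrow)
  0-0-1 → 1 (borrow)
  1-0-1 → 0
  1-1 → 0
  1-1 → 0

0b101010110011101010101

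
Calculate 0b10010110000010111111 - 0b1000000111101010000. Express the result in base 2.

Subtract column by column in base 2:
  1-0 → 1
  1-0 → 1
  1-0 → 1
  1-0 → 1
  1-1 → 0
  1-0 → 1
  0-1 → 1 (borrow)
  1-0-1 → 0
  0-1 → 1 (borrow)
  0-1-1 → 0 (borrow)
  0-1-1 → 0 (borrow)
  0-1-1 → 0 (borrow)
  0-0-1 → 1 (borrow)
  1-0-1 → 0
  1-0 → 1
  0-0 → 0
  1-0 → 1
  0-0 → 0
  0-1 → 1 (borrow)
  1-0-1 → 0

0b1010101000101101111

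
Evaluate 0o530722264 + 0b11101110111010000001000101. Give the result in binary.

0b1001000111110100010011111001

0o530722264 = 0b101011000111010010010110100 in binary.
Add column by column in base 2, right to left:
  0+1 = 1
  0+0 = 0
  1+1 = 0 carry 1
  0+0+1 = 1
  1+0 = 1
  1+0 = 1
  0+1 = 1
  1+0 = 1
  0+0 = 0
  0+0 = 0
  1+0 = 1
  0+0 = 0
  0+0 = 0
  1+1 = 0 carry 1
  0+0+1 = 1
  1+1 = 0 carry 1
  1+1+1 = 1 carry 1
  1+1+1 = 1 carry 1
  0+0+1 = 1
  0+1 = 1
  0+1 = 1
  1+1 = 0 carry 1
  1+0+1 = 0 carry 1
  0+1+1 = 0 carry 1
  1+1+1 = 1 carry 1
  0+1+1 = 0 carry 1
  1+0+1 = 0 carry 1
  final carry 1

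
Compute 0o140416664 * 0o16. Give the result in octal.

0o2507317730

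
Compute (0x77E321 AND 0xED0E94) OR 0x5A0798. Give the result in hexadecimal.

0x7F0798

0x77E321 AND 0xED0E94 = 0x650200.
Then OR with 0x5A0798.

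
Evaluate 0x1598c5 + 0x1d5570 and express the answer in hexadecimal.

0x32ee35

Add column by column in base 16, right to left:
  5+0 = 5
  c+7 = 3 carry 1
  8+5+1 = e
  9+5 = e
  5+d = 2 carry 1
  1+1+1 = 3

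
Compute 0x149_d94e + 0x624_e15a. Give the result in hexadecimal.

Add column by column in base 16, right to left:
  e+a = 8 carry 1
  4+5+1 = a
  9+1 = a
  d+e = b carry 1
  9+4+1 = e
  4+2 = 6
  1+6 = 7

0x76ebaa8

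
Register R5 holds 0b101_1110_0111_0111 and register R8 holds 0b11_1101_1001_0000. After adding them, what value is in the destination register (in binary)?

0b1001110000000111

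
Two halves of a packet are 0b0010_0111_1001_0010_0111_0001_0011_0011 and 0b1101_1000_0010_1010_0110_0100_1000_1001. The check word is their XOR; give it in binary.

0b11111111101110000001010110111010

XOR bit by bit (1 where the bits differ):
  00100111100100100111000100110011
^ 11011000001010100110010010001001
= 11111111101110000001010110111010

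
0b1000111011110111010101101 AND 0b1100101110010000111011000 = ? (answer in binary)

0b1000101010010000010001000

AND bit by bit (1 only where both bits are 1):
  1000111011110111010101101
& 1100101110010000111011000
= 1000101010010000010001000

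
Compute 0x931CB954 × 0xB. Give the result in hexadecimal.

Multiply each base-16 digit by 11, carrying:
  4×11 = 44 → write C carry 2
  5×11+2 = 57 → write 9 carry 3
  9×11+3 = 102 → write 6 carry 6
  B×11+6 = 127 → write F carry 7
  C×11+7 = 139 → write B carry 8
  1×11+8 = 19 → write 3 carry 1
  3×11+1 = 34 → write 2 carry 2
  9×11+2 = 101 → write 5 carry 6
  remaining carry: 6

0x6523BF69C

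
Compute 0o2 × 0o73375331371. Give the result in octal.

Multiply each base-8 digit by 2, carrying:
  1×2 = 2 → write 2
  7×2 = 14 → write 6 carry 1
  3×2+1 = 7 → write 7
  1×2 = 2 → write 2
  3×2 = 6 → write 6
  3×2 = 6 → write 6
  5×2 = 10 → write 2 carry 1
  7×2+1 = 15 → write 7 carry 1
  3×2+1 = 7 → write 7
  3×2 = 6 → write 6
  7×2 = 14 → write 6 carry 1
  remaining carry: 1

0o166772662762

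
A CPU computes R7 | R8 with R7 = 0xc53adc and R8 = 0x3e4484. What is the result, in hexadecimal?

OR each hex digit independently (no carries):
  c|3=f, 5|e=f, 3|4=7, a|4=e, d|8=d, c|4=c

0xff7edc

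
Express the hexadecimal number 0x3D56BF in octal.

0o17253277

Expand each hex digit to 4 bits: 3=0011 D=1101 5=0101 6=0110 B=1011 F=1111.
Group the bits in threes: 001 111 010 101 011 010 111 111 → 17253277.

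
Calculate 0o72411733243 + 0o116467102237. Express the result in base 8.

Add column by column in base 8, right to left:
  3+7 = 2 carry 1
  4+3+1 = 0 carry 1
  2+2+1 = 5
  3+2 = 5
  3+0 = 3
  7+1 = 0 carry 1
  1+7+1 = 1 carry 1
  1+6+1 = 0 carry 1
  4+4+1 = 1 carry 1
  2+6+1 = 1 carry 1
  7+1+1 = 1 carry 1
  0+1+1 = 2

0o211101035502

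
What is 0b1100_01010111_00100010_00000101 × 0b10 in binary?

0b11000101011100100010000001010

Multiply each base-2 digit by 2, carrying:
  1×2 = 2 → write 0 carry 1
  0×2+1 = 1 → write 1
  1×2 = 2 → write 0 carry 1
  0×2+1 = 1 → write 1
  0×2 = 0 → write 0
  0×2 = 0 → write 0
  0×2 = 0 → write 0
  0×2 = 0 → write 0
  0×2 = 0 → write 0
  1×2 = 2 → write 0 carry 1
  0×2+1 = 1 → write 1
  0×2 = 0 → write 0
  0×2 = 0 → write 0
  1×2 = 2 → write 0 carry 1
  0×2+1 = 1 → write 1
  0×2 = 0 → write 0
  1×2 = 2 → write 0 carry 1
  1×2+1 = 3 → write 1 carry 1
  1×2+1 = 3 → write 1 carry 1
  0×2+1 = 1 → write 1
  1×2 = 2 → write 0 carry 1
  0×2+1 = 1 → write 1
  1×2 = 2 → write 0 carry 1
  0×2+1 = 1 → write 1
  0×2 = 0 → write 0
  0×2 = 0 → write 0
  1×2 = 2 → write 0 carry 1
  1×2+1 = 3 → write 1 carry 1
  remaining carry: 1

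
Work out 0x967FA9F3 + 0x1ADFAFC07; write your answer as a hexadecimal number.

Add column by column in base 16, right to left:
  3+7 = A
  F+0 = F
  9+C = 5 carry 1
  A+F+1 = A carry 1
  F+A+1 = A carry 1
  7+F+1 = 7 carry 1
  6+D+1 = 4 carry 1
  9+A+1 = 4 carry 1
  0+1+1 = 2

0x2447AA5FA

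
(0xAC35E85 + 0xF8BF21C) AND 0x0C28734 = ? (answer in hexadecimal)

0x420020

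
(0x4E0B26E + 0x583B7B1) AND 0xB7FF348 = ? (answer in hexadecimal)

0xA646208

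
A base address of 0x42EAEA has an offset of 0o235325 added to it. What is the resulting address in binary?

0b10001000010010110111111

0x42EAEA = 0b10000101110101011101010 in binary.
0o235325 = 0b10011101011010101 in binary.
Add column by column in base 2, right to left:
  0+1 = 1
  1+0 = 1
  0+1 = 1
  1+0 = 1
  0+1 = 1
  1+0 = 1
  1+1 = 0 carry 1
  1+1+1 = 1 carry 1
  0+0+1 = 1
  1+1 = 0 carry 1
  0+0+1 = 1
  1+1 = 0 carry 1
  0+1+1 = 0 carry 1
  1+1+1 = 1 carry 1
  1+0+1 = 0 carry 1
  1+0+1 = 0 carry 1
  0+1+1 = 0 carry 1
  1+0+1 = 0 carry 1
  0+0+1 = 1
  0+0 = 0
  0+0 = 0
  0+0 = 0
  1+0 = 1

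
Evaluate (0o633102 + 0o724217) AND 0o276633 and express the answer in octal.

0o56221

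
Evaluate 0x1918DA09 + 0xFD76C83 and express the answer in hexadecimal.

Add column by column in base 16, right to left:
  9+3 = C
  0+8 = 8
  A+C = 6 carry 1
  D+6+1 = 4 carry 1
  8+7+1 = 0 carry 1
  1+D+1 = F
  9+F = 8 carry 1
  1+0+1 = 2

0x28F0468C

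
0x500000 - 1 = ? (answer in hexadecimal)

The trailing 5 digits are 0, so subtracting 1 borrows through: they become F and the next digit up decrements.

0x4FFFFF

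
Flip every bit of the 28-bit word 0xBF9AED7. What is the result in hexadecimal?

Each hex digit d becomes F−d:
  B→4, F→0, 9→6, A→5, E→1, D→2, 7→8

0x4065128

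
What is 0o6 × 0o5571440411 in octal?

0o42331303066

Multiply each base-8 digit by 6, carrying:
  1×6 = 6 → write 6
  1×6 = 6 → write 6
  4×6 = 24 → write 0 carry 3
  0×6+3 = 3 → write 3
  4×6 = 24 → write 0 carry 3
  4×6+3 = 27 → write 3 carry 3
  1×6+3 = 9 → write 1 carry 1
  7×6+1 = 43 → write 3 carry 5
  5×6+5 = 35 → write 3 carry 4
  5×6+4 = 34 → write 2 carry 4
  remaining carry: 4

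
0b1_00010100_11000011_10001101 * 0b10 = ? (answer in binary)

Multiply each base-2 digit by 2, carrying:
  1×2 = 2 → write 0 carry 1
  0×2+1 = 1 → write 1
  1×2 = 2 → write 0 carry 1
  1×2+1 = 3 → write 1 carry 1
  0×2+1 = 1 → write 1
  0×2 = 0 → write 0
  0×2 = 0 → write 0
  1×2 = 2 → write 0 carry 1
  1×2+1 = 3 → write 1 carry 1
  1×2+1 = 3 → write 1 carry 1
  0×2+1 = 1 → write 1
  0×2 = 0 → write 0
  0×2 = 0 → write 0
  0×2 = 0 → write 0
  1×2 = 2 → write 0 carry 1
  1×2+1 = 3 → write 1 carry 1
  0×2+1 = 1 → write 1
  0×2 = 0 → write 0
  1×2 = 2 → write 0 carry 1
  0×2+1 = 1 → write 1
  1×2 = 2 → write 0 carry 1
  0×2+1 = 1 → write 1
  0×2 = 0 → write 0
  0×2 = 0 → write 0
  1×2 = 2 → write 0 carry 1
  remaining carry: 1

0b10001010011000011100011010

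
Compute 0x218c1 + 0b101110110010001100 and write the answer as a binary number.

0b1010000010101001101

0x218c1 = 0b100001100011000001 in binary.
Add column by column in base 2, right to left:
  1+0 = 1
  0+0 = 0
  0+1 = 1
  0+1 = 1
  0+0 = 0
  0+0 = 0
  1+0 = 1
  1+1 = 0 carry 1
  0+0+1 = 1
  0+0 = 0
  0+1 = 1
  1+1 = 0 carry 1
  1+0+1 = 0 carry 1
  0+1+1 = 0 carry 1
  0+1+1 = 0 carry 1
  0+1+1 = 0 carry 1
  0+0+1 = 1
  1+1 = 0 carry 1
  final carry 1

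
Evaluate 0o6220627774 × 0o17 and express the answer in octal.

Multiply each base-8 digit by 15, carrying:
  4×15 = 60 → write 4 carry 7
  7×15+7 = 112 → write 0 carry 14
  7×15+14 = 119 → write 7 carry 14
  7×15+14 = 119 → write 7 carry 14
  2×15+14 = 44 → write 4 carry 5
  6×15+5 = 95 → write 7 carry 11
  0×15+11 = 11 → write 3 carry 1
  2×15+1 = 31 → write 7 carry 3
  2×15+3 = 33 → write 1 carry 4
  6×15+4 = 94 → write 6 carry 11
  remaining carry: 13

0o136173747704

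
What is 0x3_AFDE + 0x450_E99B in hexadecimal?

Add column by column in base 16, right to left:
  E+B = 9 carry 1
  D+9+1 = 7 carry 1
  F+9+1 = 9 carry 1
  A+E+1 = 9 carry 1
  3+0+1 = 4
  0+5 = 5
  0+4 = 4

0x4549979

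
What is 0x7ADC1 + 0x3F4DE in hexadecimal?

0xBA29F

Add column by column in base 16, right to left:
  1+E = F
  C+D = 9 carry 1
  D+4+1 = 2 carry 1
  A+F+1 = A carry 1
  7+3+1 = B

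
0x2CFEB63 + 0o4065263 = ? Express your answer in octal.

0o270053026

0x2CFEB63 = 0o263765543 in octal.
Add column by column in base 8, right to left:
  3+3 = 6
  4+6 = 2 carry 1
  5+2+1 = 0 carry 1
  5+5+1 = 3 carry 1
  6+6+1 = 5 carry 1
  7+0+1 = 0 carry 1
  3+4+1 = 0 carry 1
  6+0+1 = 7
  2+0 = 2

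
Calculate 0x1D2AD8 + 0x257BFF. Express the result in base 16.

0x42A6D7

Add column by column in base 16, right to left:
  8+F = 7 carry 1
  D+F+1 = D carry 1
  A+B+1 = 6 carry 1
  2+7+1 = A
  D+5 = 2 carry 1
  1+2+1 = 4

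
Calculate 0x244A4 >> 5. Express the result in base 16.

0x1225

5 bits is not a whole number of base-16 digits; in binary: 100100010010100100 >> 5 = 1001000100101.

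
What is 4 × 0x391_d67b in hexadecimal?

0xe4759ec

Multiply each base-16 digit by 4, carrying:
  b×4 = 44 → write c carry 2
  7×4+2 = 30 → write e carry 1
  6×4+1 = 25 → write 9 carry 1
  d×4+1 = 53 → write 5 carry 3
  1×4+3 = 7 → write 7
  9×4 = 36 → write 4 carry 2
  3×4+2 = 14 → write e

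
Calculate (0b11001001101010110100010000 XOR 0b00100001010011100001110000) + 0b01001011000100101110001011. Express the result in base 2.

0b100110011111110000011101011

First 0b11001001101010110100010000 XOR 0b00100001010011100001110000 = 0b11101000111001010101100000.
Add column by column in base 2, right to left:
  0+1 = 1
  0+1 = 1
  0+0 = 0
  0+1 = 1
  0+0 = 0
  1+0 = 1
  1+0 = 1
  0+1 = 1
  1+1 = 0 carry 1
  0+1+1 = 0 carry 1
  1+0+1 = 0 carry 1
  0+1+1 = 0 carry 1
  1+0+1 = 0 carry 1
  0+0+1 = 1
  0+1 = 1
  1+0 = 1
  1+0 = 1
  1+0 = 1
  0+1 = 1
  0+1 = 1
  0+0 = 0
  1+1 = 0 carry 1
  0+0+1 = 1
  1+0 = 1
  1+1 = 0 carry 1
  1+0+1 = 0 carry 1
  final carry 1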